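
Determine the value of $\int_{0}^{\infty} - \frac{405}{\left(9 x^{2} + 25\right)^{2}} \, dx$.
$- \frac{27 \pi}{100}$

Recall the elementary integral
$$J(a) = \int_{0}^{\infty} - \frac{5}{a^{2} + x^{2}} \, dx = - \frac{5 \pi}{2 a}.$$

Differentiating under the integral sign with respect to $a$,
$$\frac{dJ}{da} = \int_{0}^{\infty} \frac{10 a}{\left(a^{2} + x^{2}\right)^{2}} \, dx = \frac{5 \pi}{2 a^{2}},$$
so $\int_{0}^{\infty} - \frac{5}{\left(a^{2} + x^{2}\right)^{2}} \, dx = - \frac{5 \pi}{4 a^{3}}$.

Setting $a = \frac{5}{3}$:
$$I = - \frac{27 \pi}{100}.$$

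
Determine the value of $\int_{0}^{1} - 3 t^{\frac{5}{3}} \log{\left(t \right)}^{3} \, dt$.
$\frac{729}{2048}$

Begin with the known integral
$$J(a) = \int_{0}^{1} - 3 t^{a} \, dt = - \frac{3}{a + 1}.$$

Differentiating under the integral sign brings down a factor of $\ln t$:
$$\frac{dJ}{da} = \int_{0}^{1} - 3 t^{a} \log{\left(t \right)} \, dt = \frac{3}{\left(a + 1\right)^{2}}.$$

Repeating $3$ times in total — each differentiation brings down another $\ln t$ — gives
$$\frac{d^{3}J}{da^{3}} = \int_{0}^{1} - 3 t^{a} \log{\left(t \right)}^{3} \, dt = \frac{18}{\left(a + 1\right)^{4}},$$
and the integrand here is exactly the target integrand, so $I = \frac{18}{\left(a + 1\right)^{4}}$.

Setting $a = \frac{5}{3}$:
$$I = \frac{729}{2048}.$$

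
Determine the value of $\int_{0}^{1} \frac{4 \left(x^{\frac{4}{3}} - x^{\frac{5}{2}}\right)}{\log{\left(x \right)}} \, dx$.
$- \log{\left(\frac{81}{16} \right)}$

Consider the one-parameter family: let $I(a) = \int_{0}^{1} \frac{4 \left(x^{\frac{4}{3}} - x^{a}\right)}{\log{\left(x \right)}} \, dx$.

Since $\dfrac{\partial}{\partial a}\,x^{a} = x^{a} \ln x$, the $\ln x$ in the denominator cancels and
$$\frac{dI}{da} = \int_{0}^{1} -4 x^{a} \, dx = -4 \left[\frac{x^{a+1}}{a+1}\right]_0^1 = - \frac{4}{a + 1}.$$

Integrating with respect to $a$ gives $I(a) = - \log{\left(\frac{81 \left(a + 1\right)^{4}}{2401} \right)} + C$.

At $a = \frac{4}{3}$ the integrand is identically $0$, so $I(\frac{4}{3}) = 0$. The closed form gives $0$, hence $C = 0$.

Setting $a = \frac{5}{2}$:
$$I = - \log{\left(\frac{81}{16} \right)}.$$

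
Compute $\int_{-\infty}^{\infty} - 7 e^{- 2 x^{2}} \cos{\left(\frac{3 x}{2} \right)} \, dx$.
$- \frac{7 \sqrt{2} \sqrt{\pi}}{2 e^{\frac{9}{32}}}$

Define $I(b) = \int_{-\infty}^{\infty} - 7 e^{- 2 x^{2}} \cos{\left(b x \right)} \, dx$.

Differentiating under the integral sign,
$$I'(b) = \int_{-\infty}^{\infty} 7 x e^{- 2 x^{2}} \sin{\left(b x \right)} \, dx.$$

Integrate $\int_{-\infty}^{\infty} x \sin(b x)\, e^{- 2 x^{2}}\, dx$ by parts with $u = \sin(b x)$ and $dv = x\, e^{- 2 x^{2}}\, dx$, giving $v = - \frac{e^{- 2 x^{2}}}{4}$. The boundary term vanishes and
$$\int_{-\infty}^{\infty} x \sin(b x)\, e^{- 2 x^{2}}\, dx = \frac{b}{4} \int_{-\infty}^{\infty} \cos(b x)\, e^{- 2 x^{2}}\, dx,$$
so $I'(b) = - \frac{b}{4}\, I(b)$.

This is a separable first-order ODE; solving with the initial condition $I(0) = \int_{-\infty}^{\infty} - 7 e^{- 2 x^{2}}\,dx = - \frac{7 \sqrt{2} \sqrt{\pi}}{2}$ gives
$$I(b) = - \frac{7 \sqrt{2} \sqrt{\pi} e^{- \frac{b^{2}}{8}}}{2}.$$

Setting $b = \frac{3}{2}$:
$$I = - \frac{7 \sqrt{2} \sqrt{\pi}}{2 e^{\frac{9}{32}}}.$$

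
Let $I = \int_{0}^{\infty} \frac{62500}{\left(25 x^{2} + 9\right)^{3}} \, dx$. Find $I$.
$\frac{3125 \pi}{324}$

Recall the elementary integral
$$J(a) = \int_{0}^{\infty} \frac{4}{a^{2} + x^{2}} \, dx = \frac{2 \pi}{a}.$$

Differentiating under the integral sign with respect to $a$,
$$\frac{dJ}{da} = \int_{0}^{\infty} - \frac{8 a}{\left(a^{2} + x^{2}\right)^{2}} \, dx = - \frac{2 \pi}{a^{2}},$$
so $\int_{0}^{\infty} \frac{4}{\left(a^{2} + x^{2}\right)^{2}} \, dx = \frac{\pi}{a^{3}}$.

Repeating — each differentiation of $1/(x^2+a^2)^j$ produces $-2ja/(x^2+a^2)^{j+1}$ — and dividing through by $-2ja$ at each step yields, after $2$ differentiations in total,
$$\int_{0}^{\infty} \frac{4}{\left(a^{2} + x^{2}\right)^{3}} \, dx = \frac{3 \pi}{4 a^{5}}.$$

Setting $a = \frac{3}{5}$:
$$I = \frac{3125 \pi}{324}.$$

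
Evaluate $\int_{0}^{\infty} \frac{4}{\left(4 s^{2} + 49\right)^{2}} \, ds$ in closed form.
$\frac{\pi}{686}$

Begin with the known result
$$J(a) = \int_{0}^{\infty} \frac{1}{4 \left(a^{2} + s^{2}\right)} \, ds = \frac{\pi}{8 a}.$$

Differentiating under the integral sign with respect to $a$,
$$\frac{dJ}{da} = \int_{0}^{\infty} - \frac{a}{2 \left(a^{2} + s^{2}\right)^{2}} \, ds = - \frac{\pi}{8 a^{2}},$$
so $\int_{0}^{\infty} \frac{1}{4 \left(a^{2} + s^{2}\right)^{2}} \, ds = \frac{\pi}{16 a^{3}}$.

Setting $a = \frac{7}{2}$:
$$I = \frac{\pi}{686}.$$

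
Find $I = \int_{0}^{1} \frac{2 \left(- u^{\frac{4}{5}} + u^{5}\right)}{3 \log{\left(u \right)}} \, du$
$- \log{\left(3 \right)} + \frac{\log{\left(300 \right)}}{3}$

Replace the exponent $5$ by a parameter $a$: let $I(a) = \int_{0}^{1} \frac{2 \left(- u^{\frac{4}{5}} + u^{a}\right)}{3 \log{\left(u \right)}} \, du$.

Since $\dfrac{\partial}{\partial a}\,u^{a} = u^{a} \ln u$, the $\ln u$ in the denominator cancels and
$$\frac{dI}{da} = \int_{0}^{1} \frac{2}{3} u^{a} \, du = \frac{2}{3} \left[\frac{u^{a+1}}{a+1}\right]_0^1 = \frac{2}{3 \left(a + 1\right)}.$$

Integrating with respect to $a$ gives $I(a) = \log{\left(\frac{15^{\frac{2}{3}} \left(a + 1\right)^{\frac{2}{3}}}{9} \right)} + C$.

At $a = \frac{4}{5}$ the integrand is identically $0$, so $I(\frac{4}{5}) = 0$. The closed form gives $0$, hence $C = 0$.

Setting $a = 5$:
$$I = - \log{\left(3 \right)} + \frac{\log{\left(300 \right)}}{3}.$$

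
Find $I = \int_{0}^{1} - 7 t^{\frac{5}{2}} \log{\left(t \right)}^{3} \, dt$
$\frac{96}{343}$

Start from the elementary integral
$$J(a) = \int_{0}^{1} - 7 t^{a} \, dt = - \frac{7}{a + 1}.$$

Differentiating under the integral sign brings down a factor of $\ln t$:
$$\frac{dJ}{da} = \int_{0}^{1} - 7 t^{a} \log{\left(t \right)} \, dt = \frac{7}{\left(a + 1\right)^{2}}.$$

Repeating $3$ times in total — each differentiation brings down another $\ln t$ — gives
$$\frac{d^{3}J}{da^{3}} = \int_{0}^{1} - 7 t^{a} \log{\left(t \right)}^{3} \, dt = \frac{42}{\left(a + 1\right)^{4}},$$
and the integrand here is exactly the target integrand, so $I = \frac{42}{\left(a + 1\right)^{4}}$.

Setting $a = \frac{5}{2}$:
$$I = \frac{96}{343}.$$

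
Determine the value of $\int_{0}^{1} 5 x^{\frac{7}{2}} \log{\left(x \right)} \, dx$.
$- \frac{20}{81}$

Consider the simpler parametrised integral
$$J(a) = \int_{0}^{1} 5 x^{a} \, dx = \frac{5}{a + 1}.$$

Differentiating under the integral sign brings down a factor of $\ln x$:
$$\frac{dJ}{da} = \int_{0}^{1} 5 x^{a} \log{\left(x \right)} \, dx = - \frac{5}{\left(a + 1\right)^{2}}.$$

The integral on the left is $I$, so $I = - \frac{5}{\left(a + 1\right)^{2}}$.

Setting $a = \frac{7}{2}$:
$$I = - \frac{20}{81}.$$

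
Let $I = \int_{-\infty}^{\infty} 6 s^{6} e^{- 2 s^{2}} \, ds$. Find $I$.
$\frac{45 \sqrt{2} \sqrt{\pi}}{64}$

Start from the elementary integral
$$J(a) = \int_{-\infty}^{\infty} 6 e^{- a s^{2}} \, ds = \frac{6 \sqrt{\pi}}{\sqrt{a}}.$$

Differentiating under the integral sign brings down a factor of $(-s^2)$:
$$\frac{dJ}{da} = \int_{-\infty}^{\infty} - 6 s^{2} e^{- a s^{2}} \, ds = - \frac{3 \sqrt{\pi}}{a^{\frac{3}{2}}}.$$

Repeating $3$ times in total — each differentiation brings down another $(-s^2)$ — gives
$$\frac{d^{3}J}{da^{3}} = \int_{-\infty}^{\infty} - 6 s^{6} e^{- a s^{2}} \, ds = - \frac{45 \sqrt{\pi}}{4 a^{\frac{7}{2}}},$$
and the integrand here is $(-1)^{3}$ times the target integrand, so $I = (-1)^{3}\,\frac{d^{3}J}{da^{3}} = \frac{45 \sqrt{\pi}}{4 a^{\frac{7}{2}}}$.

Setting $a = 2$:
$$I = \frac{45 \sqrt{2} \sqrt{\pi}}{64}.$$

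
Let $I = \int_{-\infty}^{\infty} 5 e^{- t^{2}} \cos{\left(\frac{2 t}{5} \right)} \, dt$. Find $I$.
$\frac{5 \sqrt{\pi}}{e^{\frac{1}{25}}}$

Let $b$ denote the cosine frequency and define $I(b) = \int_{-\infty}^{\infty} 5 e^{- t^{2}} \cos{\left(b t \right)} \, dt$.

Differentiating under the integral sign,
$$I'(b) = \int_{-\infty}^{\infty} - 5 t e^{- t^{2}} \sin{\left(b t \right)} \, dt.$$

Integrate $\int_{-\infty}^{\infty} t \sin(b t)\, e^{- t^{2}}\, dt$ by parts with $u = \sin(b t)$ and $dv = t\, e^{- t^{2}}\, dt$, giving $v = - \frac{e^{- t^{2}}}{2}$. The boundary term vanishes and
$$\int_{-\infty}^{\infty} t \sin(b t)\, e^{- t^{2}}\, dt = \frac{b}{2} \int_{-\infty}^{\infty} \cos(b t)\, e^{- t^{2}}\, dt,$$
so $I'(b) = - \frac{b}{2}\, I(b)$.

This is a separable first-order ODE; solving with the initial condition $I(0) = \int_{-\infty}^{\infty} 5 e^{- t^{2}}\,dt = 5 \sqrt{\pi}$ gives
$$I(b) = 5 \sqrt{\pi} e^{- \frac{b^{2}}{4}}.$$

Setting $b = \frac{2}{5}$:
$$I = \frac{5 \sqrt{\pi}}{e^{\frac{1}{25}}}.$$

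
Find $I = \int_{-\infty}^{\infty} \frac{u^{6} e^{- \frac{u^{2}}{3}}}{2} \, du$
$\frac{405 \sqrt{3} \sqrt{\pi}}{16}$

Consider the simpler parametrised integral
$$J(a) = \int_{-\infty}^{\infty} \frac{e^{- a u^{2}}}{2} \, du = \frac{\sqrt{\pi}}{2 \sqrt{a}}.$$

Differentiating under the integral sign brings down a factor of $(-u^2)$:
$$\frac{dJ}{da} = \int_{-\infty}^{\infty} - \frac{u^{2} e^{- a u^{2}}}{2} \, du = - \frac{\sqrt{\pi}}{4 a^{\frac{3}{2}}}.$$

Repeating $3$ times in total — each differentiation brings down another $(-u^2)$ — gives
$$\frac{d^{3}J}{da^{3}} = \int_{-\infty}^{\infty} - \frac{u^{6} e^{- a u^{2}}}{2} \, du = - \frac{15 \sqrt{\pi}}{16 a^{\frac{7}{2}}},$$
and the integrand here is $(-1)^{3}$ times the target integrand, so $I = (-1)^{3}\,\frac{d^{3}J}{da^{3}} = \frac{15 \sqrt{\pi}}{16 a^{\frac{7}{2}}}$.

Setting $a = \frac{1}{3}$:
$$I = \frac{405 \sqrt{3} \sqrt{\pi}}{16}.$$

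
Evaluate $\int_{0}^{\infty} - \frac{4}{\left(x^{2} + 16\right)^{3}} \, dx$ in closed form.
$- \frac{3 \pi}{4096}$

Recall the elementary integral
$$J(a) = \int_{0}^{\infty} - \frac{4}{a^{2} + x^{2}} \, dx = - \frac{2 \pi}{a}.$$

Differentiating under the integral sign with respect to $a$,
$$\frac{dJ}{da} = \int_{0}^{\infty} \frac{8 a}{\left(a^{2} + x^{2}\right)^{2}} \, dx = \frac{2 \pi}{a^{2}},$$
so $\int_{0}^{\infty} - \frac{4}{\left(a^{2} + x^{2}\right)^{2}} \, dx = - \frac{\pi}{a^{3}}$.

Repeating — each differentiation of $1/(x^2+a^2)^j$ produces $-2ja/(x^2+a^2)^{j+1}$ — and dividing through by $-2ja$ at each step yields, after $2$ differentiations in total,
$$\int_{0}^{\infty} - \frac{4}{\left(a^{2} + x^{2}\right)^{3}} \, dx = - \frac{3 \pi}{4 a^{5}}.$$

Setting $a = 4$:
$$I = - \frac{3 \pi}{4096}.$$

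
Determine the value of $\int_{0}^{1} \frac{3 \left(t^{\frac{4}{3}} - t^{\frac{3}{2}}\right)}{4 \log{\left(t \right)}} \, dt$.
$\log{\left(\frac{14^{\frac{3}{4}} \sqrt[4]{15}}{15} \right)}$

Consider the one-parameter family: let $I(a) = \int_{0}^{1} \frac{3 \left(t^{\frac{4}{3}} - t^{a}\right)}{4 \log{\left(t \right)}} \, dt$.

Since $\dfrac{\partial}{\partial a}\,t^{a} = t^{a} \ln t$, the $\ln t$ in the denominator cancels and
$$\frac{dI}{da} = \int_{0}^{1} - \frac{3}{4} t^{a} \, dt = - \frac{3}{4} \left[\frac{t^{a+1}}{a+1}\right]_0^1 = - \frac{3}{4 a + 4}.$$

Integrating with respect to $a$ gives $I(a) = - \frac{3 \log{\left(a + 1 \right)}}{4} - \frac{3 \log{\left(3 \right)}}{4} + \frac{3 \log{\left(7 \right)}}{4} + C$.

At $a = \frac{4}{3}$ the integrand is identically $0$, so $I(\frac{4}{3}) = 0$. The closed form gives $0$, hence $C = 0$.

Setting $a = \frac{3}{2}$:
$$I = \log{\left(\frac{14^{\frac{3}{4}} \sqrt[4]{15}}{15} \right)}.$$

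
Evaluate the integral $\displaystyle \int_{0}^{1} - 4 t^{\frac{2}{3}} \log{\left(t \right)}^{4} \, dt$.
$- \frac{23328}{3125}$

Consider the simpler parametrised integral
$$J(a) = \int_{0}^{1} - 4 t^{a} \, dt = - \frac{4}{a + 1}.$$

Differentiating under the integral sign brings down a factor of $\ln t$:
$$\frac{dJ}{da} = \int_{0}^{1} - 4 t^{a} \log{\left(t \right)} \, dt = \frac{4}{\left(a + 1\right)^{2}}.$$

Repeating $4$ times in total — each differentiation brings down another $\ln t$ — gives
$$\frac{d^{4}J}{da^{4}} = \int_{0}^{1} - 4 t^{a} \log{\left(t \right)}^{4} \, dt = - \frac{96}{\left(a + 1\right)^{5}},$$
and the integrand here is exactly the target integrand, so $I = - \frac{96}{\left(a + 1\right)^{5}}$.

Setting $a = \frac{2}{3}$:
$$I = - \frac{23328}{3125}.$$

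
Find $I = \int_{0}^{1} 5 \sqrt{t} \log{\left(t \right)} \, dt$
$- \frac{20}{9}$

Begin with the known integral
$$J(a) = \int_{0}^{1} 5 t^{a} \, dt = \frac{5}{a + 1}.$$

Differentiating under the integral sign brings down a factor of $\ln t$:
$$\frac{dJ}{da} = \int_{0}^{1} 5 t^{a} \log{\left(t \right)} \, dt = - \frac{5}{\left(a + 1\right)^{2}}.$$

The integral on the left is $I$, so $I = - \frac{5}{\left(a + 1\right)^{2}}$.

Setting $a = \frac{1}{2}$:
$$I = - \frac{20}{9}.$$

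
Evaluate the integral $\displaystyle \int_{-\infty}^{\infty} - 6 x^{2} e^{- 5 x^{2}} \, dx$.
$- \frac{3 \sqrt{5} \sqrt{\pi}}{25}$

Consider the simpler parametrised integral
$$J(a) = \int_{-\infty}^{\infty} - 6 e^{- a x^{2}} \, dx = - \frac{6 \sqrt{\pi}}{\sqrt{a}}.$$

Differentiating under the integral sign brings down a factor of $(-x^2)$:
$$\frac{dJ}{da} = \int_{-\infty}^{\infty} 6 x^{2} e^{- a x^{2}} \, dx = \frac{3 \sqrt{\pi}}{a^{\frac{3}{2}}}.$$

The integral on the left is $-I$, so $I = - \frac{3 \sqrt{\pi}}{a^{\frac{3}{2}}}$.

Setting $a = 5$:
$$I = - \frac{3 \sqrt{5} \sqrt{\pi}}{25}.$$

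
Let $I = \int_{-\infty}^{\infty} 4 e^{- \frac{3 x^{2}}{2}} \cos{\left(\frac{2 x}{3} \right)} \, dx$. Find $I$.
$\frac{4 \sqrt{6} \sqrt{\pi}}{3 e^{\frac{2}{27}}}$

Let $b$ denote the cosine frequency and define $I(b) = \int_{-\infty}^{\infty} 4 e^{- \frac{3 x^{2}}{2}} \cos{\left(b x \right)} \, dx$.

Differentiating under the integral sign,
$$I'(b) = \int_{-\infty}^{\infty} - 4 x e^{- \frac{3 x^{2}}{2}} \sin{\left(b x \right)} \, dx.$$

Integrate $\int_{-\infty}^{\infty} x \sin(b x)\, e^{- \frac{3 x^{2}}{2}}\, dx$ by parts with $u = \sin(b x)$ and $dv = x\, e^{- \frac{3 x^{2}}{2}}\, dx$, giving $v = - \frac{e^{- \frac{3 x^{2}}{2}}}{3}$. The boundary term vanishes and
$$\int_{-\infty}^{\infty} x \sin(b x)\, e^{- \frac{3 x^{2}}{2}}\, dx = \frac{b}{3} \int_{-\infty}^{\infty} \cos(b x)\, e^{- \frac{3 x^{2}}{2}}\, dx,$$
so $I'(b) = - \frac{b}{3}\, I(b)$.

This is a separable first-order ODE; solving with the initial condition $I(0) = \int_{-\infty}^{\infty} 4 e^{- \frac{3 x^{2}}{2}}\,dx = \frac{4 \sqrt{6} \sqrt{\pi}}{3}$ gives
$$I(b) = \frac{4 \sqrt{6} \sqrt{\pi} e^{- \frac{b^{2}}{6}}}{3}.$$

Setting $b = \frac{2}{3}$:
$$I = \frac{4 \sqrt{6} \sqrt{\pi}}{3 e^{\frac{2}{27}}}.$$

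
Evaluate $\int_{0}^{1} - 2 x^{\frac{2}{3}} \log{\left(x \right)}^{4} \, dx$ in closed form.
$- \frac{11664}{3125}$

Start from the elementary integral
$$J(a) = \int_{0}^{1} - 2 x^{a} \, dx = - \frac{2}{a + 1}.$$

Differentiating under the integral sign brings down a factor of $\ln x$:
$$\frac{dJ}{da} = \int_{0}^{1} - 2 x^{a} \log{\left(x \right)} \, dx = \frac{2}{\left(a + 1\right)^{2}}.$$

Repeating $4$ times in total — each differentiation brings down another $\ln x$ — gives
$$\frac{d^{4}J}{da^{4}} = \int_{0}^{1} - 2 x^{a} \log{\left(x \right)}^{4} \, dx = - \frac{48}{\left(a + 1\right)^{5}},$$
and the integrand here is exactly the target integrand, so $I = - \frac{48}{\left(a + 1\right)^{5}}$.

Setting $a = \frac{2}{3}$:
$$I = - \frac{11664}{3125}.$$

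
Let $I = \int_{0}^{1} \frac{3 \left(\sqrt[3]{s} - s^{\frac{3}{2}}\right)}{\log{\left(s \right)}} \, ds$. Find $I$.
$\log{\left(\frac{512}{3375} \right)}$

Consider the one-parameter family: let $I(a) = \int_{0}^{1} \frac{3 \left(- s^{\frac{3}{2}} + s^{a}\right)}{\log{\left(s \right)}} \, ds$.

Since $\dfrac{\partial}{\partial a}\,s^{a} = s^{a} \ln s$, the $\ln s$ in the denominator cancels and
$$\frac{dI}{da} = \int_{0}^{1} 3 s^{a} \, ds = 3 \left[\frac{s^{a+1}}{a+1}\right]_0^1 = \frac{3}{a + 1}.$$

Integrating with respect to $a$ gives $I(a) = \log{\left(\frac{8 \left(a + 1\right)^{3}}{125} \right)} + C$.

At $a = \frac{3}{2}$ the integrand is identically $0$, so $I(\frac{3}{2}) = 0$. The closed form gives $0$, hence $C = 0$.

Setting $a = \frac{1}{3}$:
$$I = \log{\left(\frac{512}{3375} \right)}.$$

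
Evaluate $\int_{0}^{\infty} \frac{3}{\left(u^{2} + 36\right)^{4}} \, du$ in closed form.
$\frac{5 \pi}{2985984}$

Recall the elementary integral
$$J(a) = \int_{0}^{\infty} \frac{3}{a^{2} + u^{2}} \, du = \frac{3 \pi}{2 a}.$$

Differentiating under the integral sign with respect to $a$,
$$\frac{dJ}{da} = \int_{0}^{\infty} - \frac{6 a}{\left(a^{2} + u^{2}\right)^{2}} \, du = - \frac{3 \pi}{2 a^{2}},$$
so $\int_{0}^{\infty} \frac{3}{\left(a^{2} + u^{2}\right)^{2}} \, du = \frac{3 \pi}{4 a^{3}}$.

Repeating — each differentiation of $1/(u^2+a^2)^j$ produces $-2ja/(u^2+a^2)^{j+1}$ — and dividing through by $-2ja$ at each step yields, after $3$ differentiations in total,
$$\int_{0}^{\infty} \frac{3}{\left(a^{2} + u^{2}\right)^{4}} \, du = \frac{15 \pi}{32 a^{7}}.$$

Setting $a = 6$:
$$I = \frac{5 \pi}{2985984}.$$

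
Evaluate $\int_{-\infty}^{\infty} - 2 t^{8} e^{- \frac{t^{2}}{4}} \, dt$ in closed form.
$- 6720 \sqrt{\pi}$

Consider the simpler parametrised integral
$$J(a) = \int_{-\infty}^{\infty} - 2 e^{- a t^{2}} \, dt = - \frac{2 \sqrt{\pi}}{\sqrt{a}}.$$

Differentiating under the integral sign brings down a factor of $(-t^2)$:
$$\frac{dJ}{da} = \int_{-\infty}^{\infty} 2 t^{2} e^{- a t^{2}} \, dt = \frac{\sqrt{\pi}}{a^{\frac{3}{2}}}.$$

Repeating $4$ times in total — each differentiation brings down another $(-t^2)$ — gives
$$\frac{d^{4}J}{da^{4}} = \int_{-\infty}^{\infty} - 2 t^{8} e^{- a t^{2}} \, dt = - \frac{105 \sqrt{\pi}}{8 a^{\frac{9}{2}}},$$
and the integrand here is exactly the target integrand, so $I = - \frac{105 \sqrt{\pi}}{8 a^{\frac{9}{2}}}$.

Setting $a = \frac{1}{4}$:
$$I = - 6720 \sqrt{\pi}.$$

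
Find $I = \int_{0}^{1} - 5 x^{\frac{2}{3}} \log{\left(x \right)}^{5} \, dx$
$\frac{17496}{625}$

Start from the elementary integral
$$J(a) = \int_{0}^{1} - 5 x^{a} \, dx = - \frac{5}{a + 1}.$$

Differentiating under the integral sign brings down a factor of $\ln x$:
$$\frac{dJ}{da} = \int_{0}^{1} - 5 x^{a} \log{\left(x \right)} \, dx = \frac{5}{\left(a + 1\right)^{2}}.$$

Repeating $5$ times in total — each differentiation brings down another $\ln x$ — gives
$$\frac{d^{5}J}{da^{5}} = \int_{0}^{1} - 5 x^{a} \log{\left(x \right)}^{5} \, dx = \frac{600}{\left(a + 1\right)^{6}},$$
and the integrand here is exactly the target integrand, so $I = \frac{600}{\left(a + 1\right)^{6}}$.

Setting $a = \frac{2}{3}$:
$$I = \frac{17496}{625}.$$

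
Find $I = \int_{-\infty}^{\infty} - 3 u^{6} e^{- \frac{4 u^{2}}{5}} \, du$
$- \frac{5625 \sqrt{5} \sqrt{\pi}}{1024}$

Start from the elementary integral
$$J(a) = \int_{-\infty}^{\infty} - 3 e^{- a u^{2}} \, du = - \frac{3 \sqrt{\pi}}{\sqrt{a}}.$$

Differentiating under the integral sign brings down a factor of $(-u^2)$:
$$\frac{dJ}{da} = \int_{-\infty}^{\infty} 3 u^{2} e^{- a u^{2}} \, du = \frac{3 \sqrt{\pi}}{2 a^{\frac{3}{2}}}.$$

Repeating $3$ times in total — each differentiation brings down another $(-u^2)$ — gives
$$\frac{d^{3}J}{da^{3}} = \int_{-\infty}^{\infty} 3 u^{6} e^{- a u^{2}} \, du = \frac{45 \sqrt{\pi}}{8 a^{\frac{7}{2}}},$$
and the integrand here is $(-1)^{3}$ times the target integrand, so $I = (-1)^{3}\,\frac{d^{3}J}{da^{3}} = - \frac{45 \sqrt{\pi}}{8 a^{\frac{7}{2}}}$.

Setting $a = \frac{4}{5}$:
$$I = - \frac{5625 \sqrt{5} \sqrt{\pi}}{1024}.$$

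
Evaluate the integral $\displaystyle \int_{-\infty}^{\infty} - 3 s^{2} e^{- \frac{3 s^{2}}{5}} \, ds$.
$- \frac{5 \sqrt{15} \sqrt{\pi}}{6}$

Consider the simpler parametrised integral
$$J(a) = \int_{-\infty}^{\infty} - 3 e^{- a s^{2}} \, ds = - \frac{3 \sqrt{\pi}}{\sqrt{a}}.$$

Differentiating under the integral sign brings down a factor of $(-s^2)$:
$$\frac{dJ}{da} = \int_{-\infty}^{\infty} 3 s^{2} e^{- a s^{2}} \, ds = \frac{3 \sqrt{\pi}}{2 a^{\frac{3}{2}}}.$$

The integral on the left is $-I$, so $I = - \frac{3 \sqrt{\pi}}{2 a^{\frac{3}{2}}}$.

Setting $a = \frac{3}{5}$:
$$I = - \frac{5 \sqrt{15} \sqrt{\pi}}{6}.$$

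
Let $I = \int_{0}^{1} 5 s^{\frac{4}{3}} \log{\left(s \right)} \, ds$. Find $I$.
$- \frac{45}{49}$

Begin with the known integral
$$J(a) = \int_{0}^{1} 5 s^{a} \, ds = \frac{5}{a + 1}.$$

Differentiating under the integral sign brings down a factor of $\ln s$:
$$\frac{dJ}{da} = \int_{0}^{1} 5 s^{a} \log{\left(s \right)} \, ds = - \frac{5}{\left(a + 1\right)^{2}}.$$

The integral on the left is $I$, so $I = - \frac{5}{\left(a + 1\right)^{2}}$.

Setting $a = \frac{4}{3}$:
$$I = - \frac{45}{49}.$$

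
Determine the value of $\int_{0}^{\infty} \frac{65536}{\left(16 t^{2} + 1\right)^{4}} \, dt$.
$2560 \pi$

Start from the standard arctangent integral
$$J(a) = \int_{0}^{\infty} \frac{1}{a^{2} + t^{2}} \, dt = \frac{\pi}{2 a}.$$

Differentiating under the integral sign with respect to $a$,
$$\frac{dJ}{da} = \int_{0}^{\infty} - \frac{2 a}{\left(a^{2} + t^{2}\right)^{2}} \, dt = - \frac{\pi}{2 a^{2}},$$
so $\int_{0}^{\infty} \frac{1}{\left(a^{2} + t^{2}\right)^{2}} \, dt = \frac{\pi}{4 a^{3}}$.

Repeating — each differentiation of $1/(t^2+a^2)^j$ produces $-2ja/(t^2+a^2)^{j+1}$ — and dividing through by $-2ja$ at each step yields, after $3$ differentiations in total,
$$\int_{0}^{\infty} \frac{1}{\left(a^{2} + t^{2}\right)^{4}} \, dt = \frac{5 \pi}{32 a^{7}}.$$

Setting $a = \frac{1}{4}$:
$$I = 2560 \pi.$$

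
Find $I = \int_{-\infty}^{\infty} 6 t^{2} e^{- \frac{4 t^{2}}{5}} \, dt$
$\frac{15 \sqrt{5} \sqrt{\pi}}{8}$

Consider the simpler parametrised integral
$$J(a) = \int_{-\infty}^{\infty} 6 e^{- a t^{2}} \, dt = \frac{6 \sqrt{\pi}}{\sqrt{a}}.$$

Differentiating under the integral sign brings down a factor of $(-t^2)$:
$$\frac{dJ}{da} = \int_{-\infty}^{\infty} - 6 t^{2} e^{- a t^{2}} \, dt = - \frac{3 \sqrt{\pi}}{a^{\frac{3}{2}}}.$$

The integral on the left is $-I$, so $I = \frac{3 \sqrt{\pi}}{a^{\frac{3}{2}}}$.

Setting $a = \frac{4}{5}$:
$$I = \frac{15 \sqrt{5} \sqrt{\pi}}{8}.$$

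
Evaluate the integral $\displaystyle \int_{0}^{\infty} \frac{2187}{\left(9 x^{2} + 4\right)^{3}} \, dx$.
$\frac{2187 \pi}{512}$

Recall the elementary integral
$$J(a) = \int_{0}^{\infty} \frac{3}{a^{2} + x^{2}} \, dx = \frac{3 \pi}{2 a}.$$

Differentiating under the integral sign with respect to $a$,
$$\frac{dJ}{da} = \int_{0}^{\infty} - \frac{6 a}{\left(a^{2} + x^{2}\right)^{2}} \, dx = - \frac{3 \pi}{2 a^{2}},$$
so $\int_{0}^{\infty} \frac{3}{\left(a^{2} + x^{2}\right)^{2}} \, dx = \frac{3 \pi}{4 a^{3}}$.

Repeating — each differentiation of $1/(x^2+a^2)^j$ produces $-2ja/(x^2+a^2)^{j+1}$ — and dividing through by $-2ja$ at each step yields, after $2$ differentiations in total,
$$\int_{0}^{\infty} \frac{3}{\left(a^{2} + x^{2}\right)^{3}} \, dx = \frac{9 \pi}{16 a^{5}}.$$

Setting $a = \frac{2}{3}$:
$$I = \frac{2187 \pi}{512}.$$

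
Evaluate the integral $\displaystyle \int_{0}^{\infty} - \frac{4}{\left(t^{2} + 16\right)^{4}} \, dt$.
$- \frac{5 \pi}{131072}$

Start from the standard arctangent integral
$$J(a) = \int_{0}^{\infty} - \frac{4}{a^{2} + t^{2}} \, dt = - \frac{2 \pi}{a}.$$

Differentiating under the integral sign with respect to $a$,
$$\frac{dJ}{da} = \int_{0}^{\infty} \frac{8 a}{\left(a^{2} + t^{2}\right)^{2}} \, dt = \frac{2 \pi}{a^{2}},$$
so $\int_{0}^{\infty} - \frac{4}{\left(a^{2} + t^{2}\right)^{2}} \, dt = - \frac{\pi}{a^{3}}$.

Repeating — each differentiation of $1/(t^2+a^2)^j$ produces $-2ja/(t^2+a^2)^{j+1}$ — and dividing through by $-2ja$ at each step yields, after $3$ differentiations in total,
$$\int_{0}^{\infty} - \frac{4}{\left(a^{2} + t^{2}\right)^{4}} \, dt = - \frac{5 \pi}{8 a^{7}}.$$

Setting $a = 4$:
$$I = - \frac{5 \pi}{131072}.$$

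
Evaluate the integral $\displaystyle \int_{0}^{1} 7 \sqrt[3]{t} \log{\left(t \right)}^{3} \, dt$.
$- \frac{1701}{128}$

Consider the simpler parametrised integral
$$J(a) = \int_{0}^{1} 7 t^{a} \, dt = \frac{7}{a + 1}.$$

Differentiating under the integral sign brings down a factor of $\ln t$:
$$\frac{dJ}{da} = \int_{0}^{1} 7 t^{a} \log{\left(t \right)} \, dt = - \frac{7}{\left(a + 1\right)^{2}}.$$

Repeating $3$ times in total — each differentiation brings down another $\ln t$ — gives
$$\frac{d^{3}J}{da^{3}} = \int_{0}^{1} 7 t^{a} \log{\left(t \right)}^{3} \, dt = - \frac{42}{\left(a + 1\right)^{4}},$$
and the integrand here is exactly the target integrand, so $I = - \frac{42}{\left(a + 1\right)^{4}}$.

Setting $a = \frac{1}{3}$:
$$I = - \frac{1701}{128}.$$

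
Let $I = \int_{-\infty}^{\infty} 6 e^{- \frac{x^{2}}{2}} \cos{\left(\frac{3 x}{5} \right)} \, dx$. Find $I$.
$\frac{6 \sqrt{2} \sqrt{\pi}}{e^{\frac{9}{50}}}$

Let $b$ denote the cosine frequency and define $I(b) = \int_{-\infty}^{\infty} 6 e^{- \frac{x^{2}}{2}} \cos{\left(b x \right)} \, dx$.

Differentiating under the integral sign,
$$I'(b) = \int_{-\infty}^{\infty} - 6 x e^{- \frac{x^{2}}{2}} \sin{\left(b x \right)} \, dx.$$

Integrate $\int_{-\infty}^{\infty} x \sin(b x)\, e^{- \frac{x^{2}}{2}}\, dx$ by parts with $u = \sin(b x)$ and $dv = x\, e^{- \frac{x^{2}}{2}}\, dx$, giving $v = - e^{- \frac{x^{2}}{2}}$. The boundary term vanishes and
$$\int_{-\infty}^{\infty} x \sin(b x)\, e^{- \frac{x^{2}}{2}}\, dx = b \int_{-\infty}^{\infty} \cos(b x)\, e^{- \frac{x^{2}}{2}}\, dx,$$
so $I'(b) = - b\, I(b)$.

This is a separable first-order ODE; solving with the initial condition $I(0) = \int_{-\infty}^{\infty} 6 e^{- \frac{x^{2}}{2}}\,dx = 6 \sqrt{2} \sqrt{\pi}$ gives
$$I(b) = 6 \sqrt{2} \sqrt{\pi} e^{- \frac{b^{2}}{2}}.$$

Setting $b = \frac{3}{5}$:
$$I = \frac{6 \sqrt{2} \sqrt{\pi}}{e^{\frac{9}{50}}}.$$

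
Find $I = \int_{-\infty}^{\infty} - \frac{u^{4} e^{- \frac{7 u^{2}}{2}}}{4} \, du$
$- \frac{3 \sqrt{14} \sqrt{\pi}}{1372}$

Consider the simpler parametrised integral
$$J(a) = \int_{-\infty}^{\infty} - \frac{e^{- a u^{2}}}{4} \, du = - \frac{\sqrt{\pi}}{4 \sqrt{a}}.$$

Differentiating under the integral sign brings down a factor of $(-u^2)$:
$$\frac{dJ}{da} = \int_{-\infty}^{\infty} \frac{u^{2} e^{- a u^{2}}}{4} \, du = \frac{\sqrt{\pi}}{8 a^{\frac{3}{2}}}.$$

Repeating twice in total — each differentiation brings down another $(-u^2)$ — gives
$$\frac{d^{2}J}{da^{2}} = \int_{-\infty}^{\infty} - \frac{u^{4} e^{- a u^{2}}}{4} \, du = - \frac{3 \sqrt{\pi}}{16 a^{\frac{5}{2}}},$$
and the integrand here is exactly the target integrand, so $I = - \frac{3 \sqrt{\pi}}{16 a^{\frac{5}{2}}}$.

Setting $a = \frac{7}{2}$:
$$I = - \frac{3 \sqrt{14} \sqrt{\pi}}{1372}.$$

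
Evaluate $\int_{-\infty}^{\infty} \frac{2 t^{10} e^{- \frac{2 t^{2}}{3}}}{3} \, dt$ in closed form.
$\frac{76545 \sqrt{6} \sqrt{\pi}}{1024}$

Start from the elementary integral
$$J(a) = \int_{-\infty}^{\infty} \frac{2 e^{- a t^{2}}}{3} \, dt = \frac{2 \sqrt{\pi}}{3 \sqrt{a}}.$$

Differentiating under the integral sign brings down a factor of $(-t^2)$:
$$\frac{dJ}{da} = \int_{-\infty}^{\infty} - \frac{2 t^{2} e^{- a t^{2}}}{3} \, dt = - \frac{\sqrt{\pi}}{3 a^{\frac{3}{2}}}.$$

Repeating $5$ times in total — each differentiation brings down another $(-t^2)$ — gives
$$\frac{d^{5}J}{da^{5}} = \int_{-\infty}^{\infty} - \frac{2 t^{10} e^{- a t^{2}}}{3} \, dt = - \frac{315 \sqrt{\pi}}{16 a^{\frac{11}{2}}},$$
and the integrand here is $(-1)^{5}$ times the target integrand, so $I = (-1)^{5}\,\frac{d^{5}J}{da^{5}} = \frac{315 \sqrt{\pi}}{16 a^{\frac{11}{2}}}$.

Setting $a = \frac{2}{3}$:
$$I = \frac{76545 \sqrt{6} \sqrt{\pi}}{1024}.$$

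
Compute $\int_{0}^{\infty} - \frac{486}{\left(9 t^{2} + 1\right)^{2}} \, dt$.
$- \frac{81 \pi}{2}$

Recall the elementary integral
$$J(a) = \int_{0}^{\infty} - \frac{6}{a^{2} + t^{2}} \, dt = - \frac{3 \pi}{a}.$$

Differentiating under the integral sign with respect to $a$,
$$\frac{dJ}{da} = \int_{0}^{\infty} \frac{12 a}{\left(a^{2} + t^{2}\right)^{2}} \, dt = \frac{3 \pi}{a^{2}},$$
so $\int_{0}^{\infty} - \frac{6}{\left(a^{2} + t^{2}\right)^{2}} \, dt = - \frac{3 \pi}{2 a^{3}}$.

Setting $a = \frac{1}{3}$:
$$I = - \frac{81 \pi}{2}.$$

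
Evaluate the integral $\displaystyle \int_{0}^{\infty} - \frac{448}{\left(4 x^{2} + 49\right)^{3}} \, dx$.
$- \frac{6 \pi}{2401}$

Begin with the known result
$$J(a) = \int_{0}^{\infty} - \frac{7}{a^{2} + x^{2}} \, dx = - \frac{7 \pi}{2 a}.$$

Differentiating under the integral sign with respect to $a$,
$$\frac{dJ}{da} = \int_{0}^{\infty} \frac{14 a}{\left(a^{2} + x^{2}\right)^{2}} \, dx = \frac{7 \pi}{2 a^{2}},$$
so $\int_{0}^{\infty} - \frac{7}{\left(a^{2} + x^{2}\right)^{2}} \, dx = - \frac{7 \pi}{4 a^{3}}$.

Repeating — each differentiation of $1/(x^2+a^2)^j$ produces $-2ja/(x^2+a^2)^{j+1}$ — and dividing through by $-2ja$ at each step yields, after $2$ differentiations in total,
$$\int_{0}^{\infty} - \frac{7}{\left(a^{2} + x^{2}\right)^{3}} \, dx = - \frac{21 \pi}{16 a^{5}}.$$

Setting $a = \frac{7}{2}$:
$$I = - \frac{6 \pi}{2401}.$$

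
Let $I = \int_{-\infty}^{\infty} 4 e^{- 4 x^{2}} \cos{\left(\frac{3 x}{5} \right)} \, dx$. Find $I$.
$\frac{2 \sqrt{\pi}}{e^{\frac{9}{400}}}$

Let $b$ denote the cosine frequency and define $I(b) = \int_{-\infty}^{\infty} 4 e^{- 4 x^{2}} \cos{\left(b x \right)} \, dx$.

Differentiating under the integral sign,
$$I'(b) = \int_{-\infty}^{\infty} - 4 x e^{- 4 x^{2}} \sin{\left(b x \right)} \, dx.$$

Integrate $\int_{-\infty}^{\infty} x \sin(b x)\, e^{- 4 x^{2}}\, dx$ by parts with $u = \sin(b x)$ and $dv = x\, e^{- 4 x^{2}}\, dx$, giving $v = - \frac{e^{- 4 x^{2}}}{8}$. The boundary term vanishes and
$$\int_{-\infty}^{\infty} x \sin(b x)\, e^{- 4 x^{2}}\, dx = \frac{b}{8} \int_{-\infty}^{\infty} \cos(b x)\, e^{- 4 x^{2}}\, dx,$$
so $I'(b) = - \frac{b}{8}\, I(b)$.

This is a separable first-order ODE; solving with the initial condition $I(0) = \int_{-\infty}^{\infty} 4 e^{- 4 x^{2}}\,dx = 2 \sqrt{\pi}$ gives
$$I(b) = 2 \sqrt{\pi} e^{- \frac{b^{2}}{16}}.$$

Setting $b = \frac{3}{5}$:
$$I = \frac{2 \sqrt{\pi}}{e^{\frac{9}{400}}}.$$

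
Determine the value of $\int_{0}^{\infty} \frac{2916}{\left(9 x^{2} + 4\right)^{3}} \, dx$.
$\frac{729 \pi}{128}$

Recall the elementary integral
$$J(a) = \int_{0}^{\infty} \frac{4}{a^{2} + x^{2}} \, dx = \frac{2 \pi}{a}.$$

Differentiating under the integral sign with respect to $a$,
$$\frac{dJ}{da} = \int_{0}^{\infty} - \frac{8 a}{\left(a^{2} + x^{2}\right)^{2}} \, dx = - \frac{2 \pi}{a^{2}},$$
so $\int_{0}^{\infty} \frac{4}{\left(a^{2} + x^{2}\right)^{2}} \, dx = \frac{\pi}{a^{3}}$.

Repeating — each differentiation of $1/(x^2+a^2)^j$ produces $-2ja/(x^2+a^2)^{j+1}$ — and dividing through by $-2ja$ at each step yields, after $2$ differentiations in total,
$$\int_{0}^{\infty} \frac{4}{\left(a^{2} + x^{2}\right)^{3}} \, dx = \frac{3 \pi}{4 a^{5}}.$$

Setting $a = \frac{2}{3}$:
$$I = \frac{729 \pi}{128}.$$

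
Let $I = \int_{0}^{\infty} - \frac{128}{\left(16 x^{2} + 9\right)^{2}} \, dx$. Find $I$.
$- \frac{8 \pi}{27}$

Start from the standard arctangent integral
$$J(a) = \int_{0}^{\infty} - \frac{1}{2 \left(a^{2} + x^{2}\right)} \, dx = - \frac{\pi}{4 a}.$$

Differentiating under the integral sign with respect to $a$,
$$\frac{dJ}{da} = \int_{0}^{\infty} \frac{a}{\left(a^{2} + x^{2}\right)^{2}} \, dx = \frac{\pi}{4 a^{2}},$$
so $\int_{0}^{\infty} - \frac{1}{2 \left(a^{2} + x^{2}\right)^{2}} \, dx = - \frac{\pi}{8 a^{3}}$.

Setting $a = \frac{3}{4}$:
$$I = - \frac{8 \pi}{27}.$$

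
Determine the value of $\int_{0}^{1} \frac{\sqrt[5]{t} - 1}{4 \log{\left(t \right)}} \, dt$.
$- \frac{\log{\left(5 \right)}}{4} + \frac{\log{\left(6 \right)}}{4}$

Consider the one-parameter family: let $I(a) = \int_{0}^{1} \frac{t^{a} - 1}{4 \log{\left(t \right)}} \, dt$.

Since $\dfrac{\partial}{\partial a}\,t^{a} = t^{a} \ln t$, the $\ln t$ in the denominator cancels and
$$\frac{dI}{da} = \int_{0}^{1} \frac{1}{4} t^{a} \, dt = \frac{1}{4} \left[\frac{t^{a+1}}{a+1}\right]_0^1 = \frac{1}{4 \left(a + 1\right)}.$$

Integrating with respect to $a$ gives $I(a) = \frac{\log{\left(a + 1 \right)}}{4} + C$.

At $a = 0$ the integrand is identically $0$, so $I(0) = 0$. The closed form gives $0$, hence $C = 0$.

Setting $a = \frac{1}{5}$:
$$I = - \frac{\log{\left(5 \right)}}{4} + \frac{\log{\left(6 \right)}}{4}.$$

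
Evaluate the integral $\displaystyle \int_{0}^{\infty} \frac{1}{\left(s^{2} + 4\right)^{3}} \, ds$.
$\frac{3 \pi}{512}$

Begin with the known result
$$J(a) = \int_{0}^{\infty} \frac{1}{a^{2} + s^{2}} \, ds = \frac{\pi}{2 a}.$$

Differentiating under the integral sign with respect to $a$,
$$\frac{dJ}{da} = \int_{0}^{\infty} - \frac{2 a}{\left(a^{2} + s^{2}\right)^{2}} \, ds = - \frac{\pi}{2 a^{2}},$$
so $\int_{0}^{\infty} \frac{1}{\left(a^{2} + s^{2}\right)^{2}} \, ds = \frac{\pi}{4 a^{3}}$.

Repeating — each differentiation of $1/(s^2+a^2)^j$ produces $-2ja/(s^2+a^2)^{j+1}$ — and dividing through by $-2ja$ at each step yields, after $2$ differentiations in total,
$$\int_{0}^{\infty} \frac{1}{\left(a^{2} + s^{2}\right)^{3}} \, ds = \frac{3 \pi}{16 a^{5}}.$$

Setting $a = 2$:
$$I = \frac{3 \pi}{512}.$$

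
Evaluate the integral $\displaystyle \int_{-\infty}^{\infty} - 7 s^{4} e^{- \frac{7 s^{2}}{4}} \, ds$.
$- \frac{24 \sqrt{7} \sqrt{\pi}}{49}$

Start from the elementary integral
$$J(a) = \int_{-\infty}^{\infty} - 7 e^{- a s^{2}} \, ds = - \frac{7 \sqrt{\pi}}{\sqrt{a}}.$$

Differentiating under the integral sign brings down a factor of $(-s^2)$:
$$\frac{dJ}{da} = \int_{-\infty}^{\infty} 7 s^{2} e^{- a s^{2}} \, ds = \frac{7 \sqrt{\pi}}{2 a^{\frac{3}{2}}}.$$

Repeating twice in total — each differentiation brings down another $(-s^2)$ — gives
$$\frac{d^{2}J}{da^{2}} = \int_{-\infty}^{\infty} - 7 s^{4} e^{- a s^{2}} \, ds = - \frac{21 \sqrt{\pi}}{4 a^{\frac{5}{2}}},$$
and the integrand here is exactly the target integrand, so $I = - \frac{21 \sqrt{\pi}}{4 a^{\frac{5}{2}}}$.

Setting $a = \frac{7}{4}$:
$$I = - \frac{24 \sqrt{7} \sqrt{\pi}}{49}.$$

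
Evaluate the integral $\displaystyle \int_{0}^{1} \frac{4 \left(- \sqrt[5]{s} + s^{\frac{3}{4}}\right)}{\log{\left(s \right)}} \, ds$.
$\log{\left(\frac{1500625}{331776} \right)}$

Consider the one-parameter family: let $I(a) = \int_{0}^{1} \frac{4 \left(- \sqrt[5]{s} + s^{a}\right)}{\log{\left(s \right)}} \, ds$.

Since $\dfrac{\partial}{\partial a}\,s^{a} = s^{a} \ln s$, the $\ln s$ in the denominator cancels and
$$\frac{dI}{da} = \int_{0}^{1} 4 s^{a} \, ds = 4 \left[\frac{s^{a+1}}{a+1}\right]_0^1 = \frac{4}{a + 1}.$$

Integrating with respect to $a$ gives $I(a) = \log{\left(\frac{625 \left(a + 1\right)^{4}}{1296} \right)} + C$.

At $a = \frac{1}{5}$ the integrand is identically $0$, so $I(\frac{1}{5}) = 0$. The closed form gives $0$, hence $C = 0$.

Setting $a = \frac{3}{4}$:
$$I = \log{\left(\frac{1500625}{331776} \right)}.$$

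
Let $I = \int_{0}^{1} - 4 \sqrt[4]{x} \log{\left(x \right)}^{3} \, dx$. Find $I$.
$\frac{6144}{625}$

Begin with the known integral
$$J(a) = \int_{0}^{1} - 4 x^{a} \, dx = - \frac{4}{a + 1}.$$

Differentiating under the integral sign brings down a factor of $\ln x$:
$$\frac{dJ}{da} = \int_{0}^{1} - 4 x^{a} \log{\left(x \right)} \, dx = \frac{4}{\left(a + 1\right)^{2}}.$$

Repeating $3$ times in total — each differentiation brings down another $\ln x$ — gives
$$\frac{d^{3}J}{da^{3}} = \int_{0}^{1} - 4 x^{a} \log{\left(x \right)}^{3} \, dx = \frac{24}{\left(a + 1\right)^{4}},$$
and the integrand here is exactly the target integrand, so $I = \frac{24}{\left(a + 1\right)^{4}}$.

Setting $a = \frac{1}{4}$:
$$I = \frac{6144}{625}.$$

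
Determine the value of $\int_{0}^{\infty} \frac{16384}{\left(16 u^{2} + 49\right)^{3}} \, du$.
$\frac{768 \pi}{16807}$

Begin with the known result
$$J(a) = \int_{0}^{\infty} \frac{4}{a^{2} + u^{2}} \, du = \frac{2 \pi}{a}.$$

Differentiating under the integral sign with respect to $a$,
$$\frac{dJ}{da} = \int_{0}^{\infty} - \frac{8 a}{\left(a^{2} + u^{2}\right)^{2}} \, du = - \frac{2 \pi}{a^{2}},$$
so $\int_{0}^{\infty} \frac{4}{\left(a^{2} + u^{2}\right)^{2}} \, du = \frac{\pi}{a^{3}}$.

Repeating — each differentiation of $1/(u^2+a^2)^j$ produces $-2ja/(u^2+a^2)^{j+1}$ — and dividing through by $-2ja$ at each step yields, after $2$ differentiations in total,
$$\int_{0}^{\infty} \frac{4}{\left(a^{2} + u^{2}\right)^{3}} \, du = \frac{3 \pi}{4 a^{5}}.$$

Setting $a = \frac{7}{4}$:
$$I = \frac{768 \pi}{16807}.$$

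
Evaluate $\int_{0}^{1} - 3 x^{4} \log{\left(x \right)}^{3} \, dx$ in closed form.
$\frac{18}{625}$

Begin with the known integral
$$J(a) = \int_{0}^{1} - 3 x^{a} \, dx = - \frac{3}{a + 1}.$$

Differentiating under the integral sign brings down a factor of $\ln x$:
$$\frac{dJ}{da} = \int_{0}^{1} - 3 x^{a} \log{\left(x \right)} \, dx = \frac{3}{\left(a + 1\right)^{2}}.$$

Repeating $3$ times in total — each differentiation brings down another $\ln x$ — gives
$$\frac{d^{3}J}{da^{3}} = \int_{0}^{1} - 3 x^{a} \log{\left(x \right)}^{3} \, dx = \frac{18}{\left(a + 1\right)^{4}},$$
and the integrand here is exactly the target integrand, so $I = \frac{18}{\left(a + 1\right)^{4}}$.

Setting $a = 4$:
$$I = \frac{18}{625}.$$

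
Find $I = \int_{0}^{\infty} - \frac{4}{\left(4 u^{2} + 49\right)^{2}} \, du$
$- \frac{\pi}{686}$

Start from the standard arctangent integral
$$J(a) = \int_{0}^{\infty} - \frac{1}{4 \left(a^{2} + u^{2}\right)} \, du = - \frac{\pi}{8 a}.$$

Differentiating under the integral sign with respect to $a$,
$$\frac{dJ}{da} = \int_{0}^{\infty} \frac{a}{2 \left(a^{2} + u^{2}\right)^{2}} \, du = \frac{\pi}{8 a^{2}},$$
so $\int_{0}^{\infty} - \frac{1}{4 \left(a^{2} + u^{2}\right)^{2}} \, du = - \frac{\pi}{16 a^{3}}$.

Setting $a = \frac{7}{2}$:
$$I = - \frac{\pi}{686}.$$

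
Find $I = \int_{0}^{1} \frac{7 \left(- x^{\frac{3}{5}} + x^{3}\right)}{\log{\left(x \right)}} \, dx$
$- \log{\left(\frac{128}{78125} \right)}$

Introduce a parameter $a$ in the exponent: let $I(a) = \int_{0}^{1} \frac{7 \left(x^{3} - x^{a}\right)}{\log{\left(x \right)}} \, dx$.

Since $\dfrac{\partial}{\partial a}\,x^{a} = x^{a} \ln x$, the $\ln x$ in the denominator cancels and
$$\frac{dI}{da} = \int_{0}^{1} -7 x^{a} \, dx = -7 \left[\frac{x^{a+1}}{a+1}\right]_0^1 = - \frac{7}{a + 1}.$$

Integrating with respect to $a$ gives $I(a) = - \log{\left(\frac{\left(a + 1\right)^{7}}{16384} \right)} + C$.

At $a = 3$ the integrand is identically $0$, so $I(3) = 0$. The closed form gives $0$, hence $C = 0$.

Setting $a = \frac{3}{5}$:
$$I = - \log{\left(\frac{128}{78125} \right)}.$$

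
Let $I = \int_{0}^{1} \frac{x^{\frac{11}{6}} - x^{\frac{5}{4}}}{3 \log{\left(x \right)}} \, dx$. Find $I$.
$\log{\left(\frac{\sqrt[3]{34}}{3} \right)}$

Consider the one-parameter family: let $I(a) = \int_{0}^{1} \frac{x^{\frac{11}{6}} - x^{a}}{3 \log{\left(x \right)}} \, dx$.

Since $\dfrac{\partial}{\partial a}\,x^{a} = x^{a} \ln x$, the $\ln x$ in the denominator cancels and
$$\frac{dI}{da} = \int_{0}^{1} - \frac{1}{3} x^{a} \, dx = - \frac{1}{3} \left[\frac{x^{a+1}}{a+1}\right]_0^1 = - \frac{1}{3 a + 3}.$$

Integrating with respect to $a$ gives $I(a) = - \frac{\log{\left(a + 1 \right)}}{3} - \frac{\log{\left(6 \right)}}{3} + \frac{\log{\left(17 \right)}}{3} + C$.

At $a = \frac{11}{6}$ the integrand is identically $0$, so $I(\frac{11}{6}) = 0$. The closed form gives $0$, hence $C = 0$.

Setting $a = \frac{5}{4}$:
$$I = \log{\left(\frac{\sqrt[3]{34}}{3} \right)}.$$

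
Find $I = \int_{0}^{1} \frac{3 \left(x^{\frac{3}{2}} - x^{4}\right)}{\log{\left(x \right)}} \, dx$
$- \log{\left(8 \right)}$

Consider the one-parameter family: let $I(a) = \int_{0}^{1} \frac{3 \left(- x^{4} + x^{a}\right)}{\log{\left(x \right)}} \, dx$.

Since $\dfrac{\partial}{\partial a}\,x^{a} = x^{a} \ln x$, the $\ln x$ in the denominator cancels and
$$\frac{dI}{da} = \int_{0}^{1} 3 x^{a} \, dx = 3 \left[\frac{x^{a+1}}{a+1}\right]_0^1 = \frac{3}{a + 1}.$$

Integrating with respect to $a$ gives $I(a) = \log{\left(\frac{\left(a + 1\right)^{3}}{125} \right)} + C$.

At $a = 4$ the integrand is identically $0$, so $I(4) = 0$. The closed form gives $0$, hence $C = 0$.

Setting $a = \frac{3}{2}$:
$$I = - \log{\left(8 \right)}.$$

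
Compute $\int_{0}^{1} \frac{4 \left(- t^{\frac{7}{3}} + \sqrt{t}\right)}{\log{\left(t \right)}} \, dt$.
$\log{\left(\frac{6561}{160000} \right)}$

Introduce a parameter $a$ in the exponent: let $I(a) = \int_{0}^{1} \frac{4 \left(- t^{\frac{7}{3}} + t^{a}\right)}{\log{\left(t \right)}} \, dt$.

Since $\dfrac{\partial}{\partial a}\,t^{a} = t^{a} \ln t$, the $\ln t$ in the denominator cancels and
$$\frac{dI}{da} = \int_{0}^{1} 4 t^{a} \, dt = 4 \left[\frac{t^{a+1}}{a+1}\right]_0^1 = \frac{4}{a + 1}.$$

Integrating with respect to $a$ gives $I(a) = \log{\left(\frac{81 \left(a + 1\right)^{4}}{10000} \right)} + C$.

At $a = \frac{7}{3}$ the integrand is identically $0$, so $I(\frac{7}{3}) = 0$. The closed form gives $0$, hence $C = 0$.

Setting $a = \frac{1}{2}$:
$$I = \log{\left(\frac{6561}{160000} \right)}.$$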